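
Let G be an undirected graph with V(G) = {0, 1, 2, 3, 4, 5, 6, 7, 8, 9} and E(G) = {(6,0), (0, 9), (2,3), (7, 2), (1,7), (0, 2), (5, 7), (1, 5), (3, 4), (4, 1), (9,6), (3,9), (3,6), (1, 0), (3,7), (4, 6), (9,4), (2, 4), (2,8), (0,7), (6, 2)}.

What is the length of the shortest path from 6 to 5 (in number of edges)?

3

Distance 0: 6.
Distance 1: 0, 2, 3, 4, 9.
Distance 2: 1, 7, 8.
Distance 3: 5 — contains 5.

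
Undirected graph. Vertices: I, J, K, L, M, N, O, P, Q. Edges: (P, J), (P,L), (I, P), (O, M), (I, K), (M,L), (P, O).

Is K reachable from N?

No

N has no edges, so nothing is reachable from it.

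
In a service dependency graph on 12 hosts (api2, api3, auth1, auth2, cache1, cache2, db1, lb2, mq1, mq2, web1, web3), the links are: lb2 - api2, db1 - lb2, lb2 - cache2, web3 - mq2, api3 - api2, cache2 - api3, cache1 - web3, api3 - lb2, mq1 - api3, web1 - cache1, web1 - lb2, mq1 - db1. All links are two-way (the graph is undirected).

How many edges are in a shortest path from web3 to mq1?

Distance 0: web3.
Distance 1: cache1, mq2.
Distance 2: web1.
Distance 3: lb2.
Distance 4: api2, api3, cache2, db1.
Distance 5: mq1 — contains mq1.

5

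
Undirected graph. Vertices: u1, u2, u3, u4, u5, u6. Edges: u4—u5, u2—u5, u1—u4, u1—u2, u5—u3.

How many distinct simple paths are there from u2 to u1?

2

u2–u1
u2–u5–u4–u1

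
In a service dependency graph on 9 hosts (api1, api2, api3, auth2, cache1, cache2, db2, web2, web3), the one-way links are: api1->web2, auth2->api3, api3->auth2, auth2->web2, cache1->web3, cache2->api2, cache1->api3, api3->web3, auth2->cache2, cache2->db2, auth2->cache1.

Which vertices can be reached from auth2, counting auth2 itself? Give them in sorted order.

api2, api3, auth2, cache1, cache2, db2, web2, web3

Start at auth2.
Its neighbours: api3, cache1, cache2, web2.
Then their neighbours: api2, db2, web3.
Nothing further is reachable.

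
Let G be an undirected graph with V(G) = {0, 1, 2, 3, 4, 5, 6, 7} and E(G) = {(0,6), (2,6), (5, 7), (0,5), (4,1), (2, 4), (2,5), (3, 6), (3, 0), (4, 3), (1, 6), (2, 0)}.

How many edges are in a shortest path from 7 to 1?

Distance 0: 7.
Distance 1: 5.
Distance 2: 0, 2.
Distance 3: 3, 4, 6.
Distance 4: 1 — contains 1.

4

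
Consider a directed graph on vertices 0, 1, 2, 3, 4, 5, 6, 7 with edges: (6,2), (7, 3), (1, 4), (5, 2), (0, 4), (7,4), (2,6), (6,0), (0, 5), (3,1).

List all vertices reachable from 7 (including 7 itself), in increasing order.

1, 3, 4, 7

Start at 7.
Its neighbours: 3, 4.
Then their neighbours: 1.
Nothing further is reachable.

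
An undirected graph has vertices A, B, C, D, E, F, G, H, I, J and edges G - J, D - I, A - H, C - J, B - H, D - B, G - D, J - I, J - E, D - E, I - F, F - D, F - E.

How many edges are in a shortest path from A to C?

Distance 0: A.
Distance 1: H.
Distance 2: B.
Distance 3: D.
Distance 4: E, F, G, I.
Distance 5: J.
Distance 6: C — contains C.

6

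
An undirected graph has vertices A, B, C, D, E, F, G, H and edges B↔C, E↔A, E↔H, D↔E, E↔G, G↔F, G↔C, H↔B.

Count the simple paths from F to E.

F–G–C–B–H–E
F–G–E

2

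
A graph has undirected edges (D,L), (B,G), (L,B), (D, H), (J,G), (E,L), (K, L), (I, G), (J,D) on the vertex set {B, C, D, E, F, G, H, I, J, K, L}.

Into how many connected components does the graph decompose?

3

From B: component {B, D, E, G, H, I, J, K, L}.
From C: component {C}.
From F: component {F}.
That's 3 components.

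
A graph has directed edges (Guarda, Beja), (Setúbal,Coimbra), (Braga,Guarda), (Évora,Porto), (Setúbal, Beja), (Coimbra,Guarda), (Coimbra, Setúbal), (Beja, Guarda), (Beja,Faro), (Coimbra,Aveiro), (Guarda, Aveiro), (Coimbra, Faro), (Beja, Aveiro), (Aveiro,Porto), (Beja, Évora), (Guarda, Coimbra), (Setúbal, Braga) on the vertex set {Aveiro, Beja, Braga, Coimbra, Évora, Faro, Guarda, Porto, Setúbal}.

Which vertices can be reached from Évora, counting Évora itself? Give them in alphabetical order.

Évora, Porto

Start at Évora.
Its neighbours: Porto.
Nothing further is reachable.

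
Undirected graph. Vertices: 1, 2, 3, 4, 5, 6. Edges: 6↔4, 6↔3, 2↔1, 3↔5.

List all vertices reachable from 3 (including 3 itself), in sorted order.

3, 4, 5, 6

Start at 3.
Its neighbours: 5, 6.
Then their neighbours: 4.
Nothing further is reachable.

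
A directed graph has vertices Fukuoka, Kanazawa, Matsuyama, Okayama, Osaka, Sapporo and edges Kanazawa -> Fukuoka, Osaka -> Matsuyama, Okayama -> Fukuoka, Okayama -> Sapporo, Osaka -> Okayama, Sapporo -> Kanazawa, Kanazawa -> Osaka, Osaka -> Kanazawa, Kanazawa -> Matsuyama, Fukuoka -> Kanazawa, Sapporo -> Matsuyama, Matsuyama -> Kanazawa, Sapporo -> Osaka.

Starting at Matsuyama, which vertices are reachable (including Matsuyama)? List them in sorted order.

Start at Matsuyama.
Its neighbours: Kanazawa.
Then their neighbours: Fukuoka, Osaka.
Then next layer: Okayama.
Then next layer: Sapporo.
Every vertex is now reached.

Fukuoka, Kanazawa, Matsuyama, Okayama, Osaka, Sapporo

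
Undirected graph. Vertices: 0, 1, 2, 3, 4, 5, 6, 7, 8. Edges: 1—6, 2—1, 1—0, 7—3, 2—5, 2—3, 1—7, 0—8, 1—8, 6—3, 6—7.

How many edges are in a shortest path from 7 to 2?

Distance 0: 7.
Distance 1: 1, 3, 6.
Distance 2: 0, 2, 8 — contains 2.

2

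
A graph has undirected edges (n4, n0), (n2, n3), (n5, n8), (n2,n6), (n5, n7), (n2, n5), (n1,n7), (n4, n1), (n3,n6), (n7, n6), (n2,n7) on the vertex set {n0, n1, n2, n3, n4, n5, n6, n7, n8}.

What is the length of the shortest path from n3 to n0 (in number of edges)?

5

Distance 0: n3.
Distance 1: n2, n6.
Distance 2: n5, n7.
Distance 3: n1, n8.
Distance 4: n4.
Distance 5: n0 — contains n0.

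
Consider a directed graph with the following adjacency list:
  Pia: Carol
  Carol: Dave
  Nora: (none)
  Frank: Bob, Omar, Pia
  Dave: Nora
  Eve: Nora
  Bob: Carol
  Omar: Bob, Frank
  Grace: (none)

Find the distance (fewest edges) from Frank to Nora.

Distance 0: Frank.
Distance 1: Bob, Omar, Pia.
Distance 2: Carol.
Distance 3: Dave.
Distance 4: Nora — contains Nora.

4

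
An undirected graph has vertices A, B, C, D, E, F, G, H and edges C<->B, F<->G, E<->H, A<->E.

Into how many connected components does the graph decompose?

From A: component {A, E, H}.
From B: component {B, C}.
From D: component {D}.
From F: component {F, G}.
That's 4 components.

4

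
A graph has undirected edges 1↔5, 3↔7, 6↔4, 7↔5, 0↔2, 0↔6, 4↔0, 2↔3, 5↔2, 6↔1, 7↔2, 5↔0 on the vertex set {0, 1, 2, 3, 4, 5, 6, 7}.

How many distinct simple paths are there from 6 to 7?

6–0–2–3–7
6–0–2–5–7
6–0–2–7
6–0–5–2–3–7
6–0–5–2–7
6–0–5–7
6–1–5–0–2–3–7
6–1–5–0–2–7
... and 9 more.

17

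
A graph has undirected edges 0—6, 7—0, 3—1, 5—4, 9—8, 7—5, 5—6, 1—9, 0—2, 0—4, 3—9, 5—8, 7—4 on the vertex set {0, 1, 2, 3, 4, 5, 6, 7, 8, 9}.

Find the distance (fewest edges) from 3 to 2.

6

Distance 0: 3.
Distance 1: 1, 9.
Distance 2: 8.
Distance 3: 5.
Distance 4: 4, 6, 7.
Distance 5: 0.
Distance 6: 2 — contains 2.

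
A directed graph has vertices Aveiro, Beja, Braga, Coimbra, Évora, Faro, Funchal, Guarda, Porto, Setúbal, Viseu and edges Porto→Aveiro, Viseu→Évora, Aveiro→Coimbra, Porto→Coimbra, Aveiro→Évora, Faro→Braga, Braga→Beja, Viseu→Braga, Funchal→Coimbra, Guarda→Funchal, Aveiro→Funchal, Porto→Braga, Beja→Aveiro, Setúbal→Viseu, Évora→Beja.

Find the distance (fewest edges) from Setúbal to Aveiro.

4

Distance 0: Setúbal.
Distance 1: Viseu.
Distance 2: Braga, Évora.
Distance 3: Beja.
Distance 4: Aveiro — contains Aveiro.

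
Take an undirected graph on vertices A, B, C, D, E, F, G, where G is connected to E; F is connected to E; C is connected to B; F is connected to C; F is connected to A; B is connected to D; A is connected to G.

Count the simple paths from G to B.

G–A–F–C–B
G–E–F–C–B

2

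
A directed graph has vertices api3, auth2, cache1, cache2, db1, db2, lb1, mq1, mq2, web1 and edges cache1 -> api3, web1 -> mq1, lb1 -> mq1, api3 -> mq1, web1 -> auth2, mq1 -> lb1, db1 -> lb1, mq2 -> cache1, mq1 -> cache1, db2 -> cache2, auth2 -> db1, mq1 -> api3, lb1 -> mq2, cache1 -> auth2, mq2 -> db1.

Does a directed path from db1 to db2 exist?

No

Explore from db1.
Distance 1: reach lb1.
Distance 2: reach mq1, mq2.
Distance 3: reach api3, cache1.
Distance 4: reach auth2.
The search from db1 is exhausted; no directed path reaches db2.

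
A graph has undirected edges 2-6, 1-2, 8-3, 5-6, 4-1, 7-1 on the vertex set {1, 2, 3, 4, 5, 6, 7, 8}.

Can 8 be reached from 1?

Explore from 1.
Distance 1: reach 2, 4, 7.
Distance 2: reach 6.
Distance 3: reach 5.
The search is exhausted without reaching 8; it lies in a different component.

No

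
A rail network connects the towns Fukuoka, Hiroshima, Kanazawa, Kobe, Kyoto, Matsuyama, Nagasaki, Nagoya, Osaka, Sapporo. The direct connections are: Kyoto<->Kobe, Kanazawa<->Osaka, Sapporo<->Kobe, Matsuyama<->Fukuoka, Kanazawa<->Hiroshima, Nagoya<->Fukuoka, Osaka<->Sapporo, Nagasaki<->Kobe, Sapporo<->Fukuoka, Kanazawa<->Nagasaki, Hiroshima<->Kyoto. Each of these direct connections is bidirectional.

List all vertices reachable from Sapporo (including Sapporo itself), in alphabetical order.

Fukuoka, Hiroshima, Kanazawa, Kobe, Kyoto, Matsuyama, Nagasaki, Nagoya, Osaka, Sapporo

Start at Sapporo.
Its neighbours: Fukuoka, Kobe, Osaka.
Then their neighbours: Kanazawa, Kyoto, Matsuyama, Nagasaki, Nagoya.
Then next layer: Hiroshima.
Every vertex is now reached.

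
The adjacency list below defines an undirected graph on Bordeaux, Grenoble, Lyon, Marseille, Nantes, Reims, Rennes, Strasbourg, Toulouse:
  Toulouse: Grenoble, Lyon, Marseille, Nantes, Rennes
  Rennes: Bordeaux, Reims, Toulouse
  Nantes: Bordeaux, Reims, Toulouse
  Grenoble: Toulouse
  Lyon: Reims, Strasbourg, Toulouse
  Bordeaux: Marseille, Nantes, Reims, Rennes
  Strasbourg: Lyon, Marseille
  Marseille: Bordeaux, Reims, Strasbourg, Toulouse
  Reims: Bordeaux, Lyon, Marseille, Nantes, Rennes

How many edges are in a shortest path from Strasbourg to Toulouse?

Distance 0: Strasbourg.
Distance 1: Lyon, Marseille.
Distance 2: Bordeaux, Reims, Toulouse — contains Toulouse.

2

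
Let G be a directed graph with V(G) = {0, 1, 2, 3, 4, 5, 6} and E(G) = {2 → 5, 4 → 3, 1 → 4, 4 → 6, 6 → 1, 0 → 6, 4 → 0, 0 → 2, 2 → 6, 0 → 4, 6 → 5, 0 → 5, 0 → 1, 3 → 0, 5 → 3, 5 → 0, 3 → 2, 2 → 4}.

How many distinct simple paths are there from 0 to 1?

8

0→1
0→2→4→6→1
0→2→6→1
0→4→3→2→6→1
0→4→6→1
0→5→3→2→4→6→1
0→5→3→2→6→1
0→6→1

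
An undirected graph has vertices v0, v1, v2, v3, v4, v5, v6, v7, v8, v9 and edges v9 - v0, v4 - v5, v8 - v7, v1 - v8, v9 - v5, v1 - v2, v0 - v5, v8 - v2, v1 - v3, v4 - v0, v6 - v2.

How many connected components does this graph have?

2

From v0: component {v0, v4, v5, v9}.
From v1: component {v1, v2, v3, v6, v7, v8}.
That's 2 components.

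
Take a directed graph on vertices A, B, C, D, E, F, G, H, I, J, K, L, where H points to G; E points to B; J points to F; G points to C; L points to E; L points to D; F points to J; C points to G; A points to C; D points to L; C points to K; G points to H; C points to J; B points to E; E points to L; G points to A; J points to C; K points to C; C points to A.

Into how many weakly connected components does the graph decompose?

From A: component {A, C, F, G, H, J, K}.
From B: component {B, D, E, L}.
From I: component {I}.
That's 3 components.

3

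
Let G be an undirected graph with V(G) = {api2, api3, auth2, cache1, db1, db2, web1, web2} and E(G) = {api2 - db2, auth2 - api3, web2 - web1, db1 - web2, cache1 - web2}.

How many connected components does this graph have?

From api2: component {api2, db2}.
From api3: component {api3, auth2}.
From cache1: component {cache1, db1, web1, web2}.
That's 3 components.

3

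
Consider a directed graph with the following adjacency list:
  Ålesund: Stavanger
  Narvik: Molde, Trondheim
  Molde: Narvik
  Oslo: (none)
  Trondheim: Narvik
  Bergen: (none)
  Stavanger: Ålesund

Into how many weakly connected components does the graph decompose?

From Ålesund: component {Ålesund, Stavanger}.
From Bergen: component {Bergen}.
From Molde: component {Molde, Narvik, Trondheim}.
From Oslo: component {Oslo}.
That's 4 components.

4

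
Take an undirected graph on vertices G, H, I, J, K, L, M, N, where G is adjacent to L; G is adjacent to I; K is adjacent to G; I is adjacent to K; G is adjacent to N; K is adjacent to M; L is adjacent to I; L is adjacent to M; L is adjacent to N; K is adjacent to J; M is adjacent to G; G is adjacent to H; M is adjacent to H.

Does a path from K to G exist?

Yes

Explore from K.
Distance 1: reach G, I, J, M.
Found G.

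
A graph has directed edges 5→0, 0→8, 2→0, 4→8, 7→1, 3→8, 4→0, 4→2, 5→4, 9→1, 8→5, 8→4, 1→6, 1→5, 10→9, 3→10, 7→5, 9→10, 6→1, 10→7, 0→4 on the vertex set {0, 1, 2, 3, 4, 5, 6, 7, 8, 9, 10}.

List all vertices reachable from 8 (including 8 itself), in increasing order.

Start at 8.
Its neighbours: 4, 5.
Then their neighbours: 0, 2.
Nothing further is reachable.

0, 2, 4, 5, 8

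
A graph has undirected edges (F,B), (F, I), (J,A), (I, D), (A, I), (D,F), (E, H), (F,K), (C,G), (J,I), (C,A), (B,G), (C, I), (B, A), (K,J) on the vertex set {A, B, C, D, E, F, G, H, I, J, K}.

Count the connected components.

2

From A: component {A, B, C, D, F, G, I, J, K}.
From E: component {E, H}.
That's 2 components.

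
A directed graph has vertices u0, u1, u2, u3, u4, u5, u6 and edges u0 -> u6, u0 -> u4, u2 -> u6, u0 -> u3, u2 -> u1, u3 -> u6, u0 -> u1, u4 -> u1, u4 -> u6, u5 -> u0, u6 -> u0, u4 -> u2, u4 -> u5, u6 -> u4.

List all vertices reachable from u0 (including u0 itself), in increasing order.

u0, u1, u2, u3, u4, u5, u6

Start at u0.
Its neighbours: u1, u3, u4, u6.
Then their neighbours: u2, u5.
Every vertex is now reached.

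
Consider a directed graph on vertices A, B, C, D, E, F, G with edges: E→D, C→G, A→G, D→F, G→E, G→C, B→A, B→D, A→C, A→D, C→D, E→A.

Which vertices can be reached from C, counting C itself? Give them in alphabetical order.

Start at C.
Its neighbours: D, G.
Then their neighbours: E, F.
Then next layer: A.
Nothing further is reachable.

A, C, D, E, F, G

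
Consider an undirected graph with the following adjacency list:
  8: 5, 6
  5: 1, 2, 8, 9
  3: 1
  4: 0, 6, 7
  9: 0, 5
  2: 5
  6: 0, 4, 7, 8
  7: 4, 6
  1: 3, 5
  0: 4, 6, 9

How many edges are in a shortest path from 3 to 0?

Distance 0: 3.
Distance 1: 1.
Distance 2: 5.
Distance 3: 2, 8, 9.
Distance 4: 0, 6 — contains 0.

4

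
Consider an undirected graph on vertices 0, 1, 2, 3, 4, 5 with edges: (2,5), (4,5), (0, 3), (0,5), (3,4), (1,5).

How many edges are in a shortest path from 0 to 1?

2

Distance 0: 0.
Distance 1: 3, 5.
Distance 2: 1, 2, 4 — contains 1.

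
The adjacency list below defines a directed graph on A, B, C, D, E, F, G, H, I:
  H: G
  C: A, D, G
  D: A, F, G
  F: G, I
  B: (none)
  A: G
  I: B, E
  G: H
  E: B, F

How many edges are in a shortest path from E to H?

Distance 0: E.
Distance 1: B, F.
Distance 2: G, I.
Distance 3: H — contains H.

3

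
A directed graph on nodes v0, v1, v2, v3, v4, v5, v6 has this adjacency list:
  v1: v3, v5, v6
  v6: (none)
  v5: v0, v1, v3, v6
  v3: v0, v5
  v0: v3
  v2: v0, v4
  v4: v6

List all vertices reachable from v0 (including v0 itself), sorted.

Start at v0.
Its neighbours: v3.
Then their neighbours: v5.
Then next layer: v1, v6.
Nothing further is reachable.

v0, v1, v3, v5, v6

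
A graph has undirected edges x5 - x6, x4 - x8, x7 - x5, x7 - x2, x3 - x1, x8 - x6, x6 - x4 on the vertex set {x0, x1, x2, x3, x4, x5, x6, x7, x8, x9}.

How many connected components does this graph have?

From x0: component {x0}.
From x1: component {x1, x3}.
From x2: component {x2, x4, x5, x6, x7, x8}.
From x9: component {x9}.
That's 4 components.

4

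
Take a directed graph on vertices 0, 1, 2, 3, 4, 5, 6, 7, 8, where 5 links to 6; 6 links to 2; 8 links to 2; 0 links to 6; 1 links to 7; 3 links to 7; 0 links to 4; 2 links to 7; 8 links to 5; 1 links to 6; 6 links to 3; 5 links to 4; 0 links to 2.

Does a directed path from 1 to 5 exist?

Explore from 1.
Distance 1: reach 6, 7.
Distance 2: reach 2, 3.
The search from 1 is exhausted; no directed path reaches 5.

No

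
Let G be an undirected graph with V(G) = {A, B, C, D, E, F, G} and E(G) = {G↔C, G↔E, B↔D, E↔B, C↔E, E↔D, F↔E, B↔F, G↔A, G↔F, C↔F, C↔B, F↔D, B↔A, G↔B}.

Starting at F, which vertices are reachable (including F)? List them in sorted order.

A, B, C, D, E, F, G

Start at F.
Its neighbours: B, C, D, E, G.
Then their neighbours: A.
Every vertex is now reached.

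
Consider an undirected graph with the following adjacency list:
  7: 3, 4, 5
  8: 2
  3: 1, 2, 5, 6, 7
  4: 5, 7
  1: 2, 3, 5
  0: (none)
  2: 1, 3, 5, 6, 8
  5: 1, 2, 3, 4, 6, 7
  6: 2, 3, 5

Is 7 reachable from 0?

No

0 has no edges, so nothing is reachable from it.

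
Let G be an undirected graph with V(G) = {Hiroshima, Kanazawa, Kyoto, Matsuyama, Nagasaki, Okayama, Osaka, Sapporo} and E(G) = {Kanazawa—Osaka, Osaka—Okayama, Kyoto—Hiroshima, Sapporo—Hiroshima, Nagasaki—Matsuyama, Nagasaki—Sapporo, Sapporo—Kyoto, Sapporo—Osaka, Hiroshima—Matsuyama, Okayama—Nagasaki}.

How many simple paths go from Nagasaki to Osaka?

Nagasaki–Matsuyama–Hiroshima–Kyoto–Sapporo–Osaka
Nagasaki–Matsuyama–Hiroshima–Sapporo–Osaka
Nagasaki–Okayama–Osaka
Nagasaki–Sapporo–Osaka

4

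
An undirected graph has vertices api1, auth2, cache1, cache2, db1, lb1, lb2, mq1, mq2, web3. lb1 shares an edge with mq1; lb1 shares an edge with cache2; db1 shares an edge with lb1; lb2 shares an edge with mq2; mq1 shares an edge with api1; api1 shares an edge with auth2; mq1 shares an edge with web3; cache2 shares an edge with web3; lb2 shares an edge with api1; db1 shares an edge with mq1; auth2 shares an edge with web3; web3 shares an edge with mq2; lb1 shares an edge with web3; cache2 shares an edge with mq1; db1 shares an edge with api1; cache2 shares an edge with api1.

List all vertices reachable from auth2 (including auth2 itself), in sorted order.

api1, auth2, cache2, db1, lb1, lb2, mq1, mq2, web3

Start at auth2.
Its neighbours: api1, web3.
Then their neighbours: cache2, db1, lb1, lb2, mq1, mq2.
Nothing further is reachable.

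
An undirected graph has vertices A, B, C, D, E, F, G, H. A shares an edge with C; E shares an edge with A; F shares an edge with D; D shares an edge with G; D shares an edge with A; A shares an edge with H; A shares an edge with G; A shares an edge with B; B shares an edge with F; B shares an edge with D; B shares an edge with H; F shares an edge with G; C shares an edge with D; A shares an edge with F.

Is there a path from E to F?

Yes

Explore from E.
Distance 1: reach A.
Distance 2: reach B, C, D, F, G, H.
Found F.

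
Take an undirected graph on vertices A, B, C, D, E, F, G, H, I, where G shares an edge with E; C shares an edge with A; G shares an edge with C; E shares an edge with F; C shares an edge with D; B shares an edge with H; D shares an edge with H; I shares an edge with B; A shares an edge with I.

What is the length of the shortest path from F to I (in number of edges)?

5

Distance 0: F.
Distance 1: E.
Distance 2: G.
Distance 3: C.
Distance 4: A, D.
Distance 5: H, I — contains I.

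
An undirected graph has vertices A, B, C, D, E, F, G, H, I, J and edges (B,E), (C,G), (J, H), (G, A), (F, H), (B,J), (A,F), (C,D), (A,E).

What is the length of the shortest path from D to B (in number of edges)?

Distance 0: D.
Distance 1: C.
Distance 2: G.
Distance 3: A.
Distance 4: E, F.
Distance 5: B, H — contains B.

5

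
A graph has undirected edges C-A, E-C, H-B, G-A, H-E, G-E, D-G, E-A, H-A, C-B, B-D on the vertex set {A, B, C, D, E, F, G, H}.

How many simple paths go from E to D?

14

E–A–C–B–D
E–A–G–D
E–A–H–B–D
E–C–A–G–D
E–C–A–H–B–D
E–C–B–D
E–C–B–H–A–G–D
E–G–A–C–B–D
E–G–A–H–B–D
E–G–D
E–H–A–C–B–D
E–H–A–G–D
E–H–B–C–A–G–D
E–H–B–D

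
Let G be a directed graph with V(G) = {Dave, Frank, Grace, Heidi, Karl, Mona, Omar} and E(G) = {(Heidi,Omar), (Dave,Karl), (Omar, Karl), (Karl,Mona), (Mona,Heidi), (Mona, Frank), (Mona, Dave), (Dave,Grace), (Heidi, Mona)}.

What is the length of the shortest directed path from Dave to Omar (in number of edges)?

Distance 0: Dave.
Distance 1: Grace, Karl.
Distance 2: Mona.
Distance 3: Frank, Heidi.
Distance 4: Omar — contains Omar.

4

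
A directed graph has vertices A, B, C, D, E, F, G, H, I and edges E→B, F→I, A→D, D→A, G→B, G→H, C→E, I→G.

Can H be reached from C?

Explore from C.
Distance 1: reach E.
Distance 2: reach B.
The search from C is exhausted; no directed path reaches H.

No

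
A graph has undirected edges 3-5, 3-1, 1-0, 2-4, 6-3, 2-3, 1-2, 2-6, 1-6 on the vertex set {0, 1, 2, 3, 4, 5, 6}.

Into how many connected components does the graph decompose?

1

From 0: component {0, 1, 2, 3, 4, 5, 6}.
That's 1 component.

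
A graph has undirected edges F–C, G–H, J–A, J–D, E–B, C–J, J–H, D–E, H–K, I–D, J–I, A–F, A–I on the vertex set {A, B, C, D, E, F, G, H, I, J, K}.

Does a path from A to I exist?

Explore from A.
Distance 1: reach F, I, J.
Found I.

Yes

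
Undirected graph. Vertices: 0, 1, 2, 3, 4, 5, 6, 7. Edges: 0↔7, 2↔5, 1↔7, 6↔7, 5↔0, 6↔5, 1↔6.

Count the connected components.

From 0: component {0, 1, 2, 5, 6, 7}.
From 3: component {3}.
From 4: component {4}.
That's 3 components.

3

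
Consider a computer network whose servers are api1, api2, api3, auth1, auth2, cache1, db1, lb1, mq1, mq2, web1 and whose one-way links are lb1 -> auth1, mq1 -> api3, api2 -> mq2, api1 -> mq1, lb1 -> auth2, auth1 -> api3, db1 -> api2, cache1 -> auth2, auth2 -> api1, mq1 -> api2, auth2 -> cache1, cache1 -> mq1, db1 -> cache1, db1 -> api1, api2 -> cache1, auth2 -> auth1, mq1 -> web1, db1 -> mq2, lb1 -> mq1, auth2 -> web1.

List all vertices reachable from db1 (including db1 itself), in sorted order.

Start at db1.
Its neighbours: api1, api2, cache1, mq2.
Then their neighbours: auth2, mq1.
Then next layer: api3, auth1, web1.
Nothing further is reachable.

api1, api2, api3, auth1, auth2, cache1, db1, mq1, mq2, web1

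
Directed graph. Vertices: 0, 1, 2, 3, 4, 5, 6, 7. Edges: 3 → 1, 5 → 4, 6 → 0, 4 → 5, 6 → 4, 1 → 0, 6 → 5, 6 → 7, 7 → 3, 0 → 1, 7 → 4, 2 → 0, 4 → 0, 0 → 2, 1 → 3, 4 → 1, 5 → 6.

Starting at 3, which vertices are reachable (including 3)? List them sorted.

Start at 3.
Its neighbours: 1.
Then their neighbours: 0.
Then next layer: 2.
Nothing further is reachable.

0, 1, 2, 3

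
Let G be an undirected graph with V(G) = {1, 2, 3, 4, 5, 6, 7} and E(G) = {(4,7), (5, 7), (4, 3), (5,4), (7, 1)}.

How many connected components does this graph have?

3

From 1: component {1, 3, 4, 5, 7}.
From 2: component {2}.
From 6: component {6}.
That's 3 components.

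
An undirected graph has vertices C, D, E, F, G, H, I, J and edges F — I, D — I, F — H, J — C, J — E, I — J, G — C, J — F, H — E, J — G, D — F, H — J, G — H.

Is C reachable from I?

Explore from I.
Distance 1: reach D, F, J.
Distance 2: reach C, E, G, H.
Found C.

Yes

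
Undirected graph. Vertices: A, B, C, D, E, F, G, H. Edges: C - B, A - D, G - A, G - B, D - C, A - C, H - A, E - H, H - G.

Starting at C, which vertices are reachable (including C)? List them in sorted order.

Start at C.
Its neighbours: A, B, D.
Then their neighbours: G, H.
Then next layer: E.
Nothing further is reachable.

A, B, C, D, E, G, H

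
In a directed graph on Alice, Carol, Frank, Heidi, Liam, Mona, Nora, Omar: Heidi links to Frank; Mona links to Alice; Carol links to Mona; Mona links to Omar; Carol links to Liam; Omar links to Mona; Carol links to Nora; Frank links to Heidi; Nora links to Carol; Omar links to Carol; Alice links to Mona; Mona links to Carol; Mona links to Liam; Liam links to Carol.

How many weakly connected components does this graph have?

From Alice: component {Alice, Carol, Liam, Mona, Nora, Omar}.
From Frank: component {Frank, Heidi}.
That's 2 components.

2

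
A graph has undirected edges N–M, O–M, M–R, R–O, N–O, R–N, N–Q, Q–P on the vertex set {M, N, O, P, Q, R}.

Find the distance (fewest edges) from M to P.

3

Distance 0: M.
Distance 1: N, O, R.
Distance 2: Q.
Distance 3: P — contains P.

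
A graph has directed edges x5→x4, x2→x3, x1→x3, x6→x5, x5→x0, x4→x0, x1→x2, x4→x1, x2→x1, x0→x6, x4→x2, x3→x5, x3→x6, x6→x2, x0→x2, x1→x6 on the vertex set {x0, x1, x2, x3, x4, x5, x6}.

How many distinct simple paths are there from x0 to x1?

7

x0→x2→x1
x0→x2→x3→x5→x4→x1
x0→x2→x3→x6→x5→x4→x1
x0→x6→x2→x1
x0→x6→x2→x3→x5→x4→x1
x0→x6→x5→x4→x1
x0→x6→x5→x4→x2→x1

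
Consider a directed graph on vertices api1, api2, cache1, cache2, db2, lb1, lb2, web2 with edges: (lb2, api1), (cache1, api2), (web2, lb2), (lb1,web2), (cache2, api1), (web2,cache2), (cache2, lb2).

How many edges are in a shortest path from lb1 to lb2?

2

Distance 0: lb1.
Distance 1: web2.
Distance 2: cache2, lb2 — contains lb2.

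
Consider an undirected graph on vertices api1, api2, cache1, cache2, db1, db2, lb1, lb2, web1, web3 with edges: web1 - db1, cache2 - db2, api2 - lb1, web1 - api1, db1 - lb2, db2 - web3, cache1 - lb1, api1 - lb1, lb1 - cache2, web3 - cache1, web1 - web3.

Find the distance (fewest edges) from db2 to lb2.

Distance 0: db2.
Distance 1: cache2, web3.
Distance 2: cache1, lb1, web1.
Distance 3: api1, api2, db1.
Distance 4: lb2 — contains lb2.

4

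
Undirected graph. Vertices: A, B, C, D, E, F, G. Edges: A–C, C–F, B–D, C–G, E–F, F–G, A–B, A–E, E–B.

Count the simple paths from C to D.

C–A–B–D
C–A–E–B–D
C–F–E–A–B–D
C–F–E–B–D
C–G–F–E–A–B–D
C–G–F–E–B–D

6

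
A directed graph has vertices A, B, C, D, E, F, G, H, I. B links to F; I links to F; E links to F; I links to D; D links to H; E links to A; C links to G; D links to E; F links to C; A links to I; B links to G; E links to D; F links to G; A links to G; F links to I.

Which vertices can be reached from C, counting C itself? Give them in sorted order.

Start at C.
Its neighbours: G.
Nothing further is reachable.

C, G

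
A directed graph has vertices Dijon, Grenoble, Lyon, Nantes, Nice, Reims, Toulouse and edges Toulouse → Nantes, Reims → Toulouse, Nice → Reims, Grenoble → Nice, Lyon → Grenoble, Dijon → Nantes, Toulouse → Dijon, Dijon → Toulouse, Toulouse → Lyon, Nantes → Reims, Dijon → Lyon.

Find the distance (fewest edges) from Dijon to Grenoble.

2

Distance 0: Dijon.
Distance 1: Lyon, Nantes, Toulouse.
Distance 2: Grenoble, Reims — contains Grenoble.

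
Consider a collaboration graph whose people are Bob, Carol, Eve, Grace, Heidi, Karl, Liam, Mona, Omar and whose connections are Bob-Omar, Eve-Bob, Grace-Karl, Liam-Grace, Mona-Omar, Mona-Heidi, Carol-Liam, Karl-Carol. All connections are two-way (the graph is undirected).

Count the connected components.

From Bob: component {Bob, Eve, Heidi, Mona, Omar}.
From Carol: component {Carol, Grace, Karl, Liam}.
That's 2 components.

2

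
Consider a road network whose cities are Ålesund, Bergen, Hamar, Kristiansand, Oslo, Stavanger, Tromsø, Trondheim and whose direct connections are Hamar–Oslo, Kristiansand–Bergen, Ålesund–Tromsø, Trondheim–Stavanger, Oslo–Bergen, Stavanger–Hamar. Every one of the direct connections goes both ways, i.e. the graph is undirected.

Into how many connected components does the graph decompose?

2

From Ålesund: component {Ålesund, Tromsø}.
From Bergen: component {Bergen, Hamar, Kristiansand, Oslo, Stavanger, Trondheim}.
That's 2 components.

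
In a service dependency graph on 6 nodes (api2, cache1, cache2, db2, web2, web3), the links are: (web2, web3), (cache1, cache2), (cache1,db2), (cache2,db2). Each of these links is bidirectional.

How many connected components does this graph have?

3

From api2: component {api2}.
From cache1: component {cache1, cache2, db2}.
From web2: component {web2, web3}.
That's 3 components.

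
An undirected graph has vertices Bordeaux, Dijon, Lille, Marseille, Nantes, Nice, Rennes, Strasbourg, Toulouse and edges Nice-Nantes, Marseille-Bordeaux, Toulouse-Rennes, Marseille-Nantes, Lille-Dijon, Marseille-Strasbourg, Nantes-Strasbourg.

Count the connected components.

3

From Bordeaux: component {Bordeaux, Marseille, Nantes, Nice, Strasbourg}.
From Dijon: component {Dijon, Lille}.
From Rennes: component {Rennes, Toulouse}.
That's 3 components.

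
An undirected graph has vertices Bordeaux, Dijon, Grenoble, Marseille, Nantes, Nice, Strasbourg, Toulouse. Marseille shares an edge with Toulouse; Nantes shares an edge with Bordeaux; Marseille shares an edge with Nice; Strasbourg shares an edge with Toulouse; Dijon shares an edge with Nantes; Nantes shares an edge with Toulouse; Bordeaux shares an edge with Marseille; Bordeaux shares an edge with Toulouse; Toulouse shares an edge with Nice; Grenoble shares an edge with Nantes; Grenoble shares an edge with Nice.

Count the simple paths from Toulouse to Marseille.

7

Toulouse–Bordeaux–Marseille
Toulouse–Bordeaux–Nantes–Grenoble–Nice–Marseille
Toulouse–Marseille
Toulouse–Nantes–Bordeaux–Marseille
Toulouse–Nantes–Grenoble–Nice–Marseille
Toulouse–Nice–Grenoble–Nantes–Bordeaux–Marseille
Toulouse–Nice–Marseille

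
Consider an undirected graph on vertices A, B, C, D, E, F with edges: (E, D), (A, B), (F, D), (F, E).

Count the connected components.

3

From A: component {A, B}.
From C: component {C}.
From D: component {D, E, F}.
That's 3 components.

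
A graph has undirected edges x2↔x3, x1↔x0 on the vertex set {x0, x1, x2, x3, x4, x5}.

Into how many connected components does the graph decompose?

From x0: component {x0, x1}.
From x2: component {x2, x3}.
From x4: component {x4}.
From x5: component {x5}.
That's 4 components.

4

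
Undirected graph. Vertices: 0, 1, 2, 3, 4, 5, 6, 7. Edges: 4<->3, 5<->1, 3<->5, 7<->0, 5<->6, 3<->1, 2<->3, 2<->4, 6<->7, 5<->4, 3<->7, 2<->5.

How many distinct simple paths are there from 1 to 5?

1–3–2–4–5
1–3–2–5
1–3–4–2–5
1–3–4–5
1–3–5
1–3–7–6–5
1–5

7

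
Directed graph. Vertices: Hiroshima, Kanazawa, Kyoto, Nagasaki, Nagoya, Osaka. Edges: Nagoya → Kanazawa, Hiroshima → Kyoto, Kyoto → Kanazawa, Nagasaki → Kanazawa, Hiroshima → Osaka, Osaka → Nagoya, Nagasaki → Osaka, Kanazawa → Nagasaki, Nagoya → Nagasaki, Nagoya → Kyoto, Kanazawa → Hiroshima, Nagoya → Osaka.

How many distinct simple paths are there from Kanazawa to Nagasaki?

Kanazawa→Hiroshima→Osaka→Nagoya→Nagasaki
Kanazawa→Nagasaki

2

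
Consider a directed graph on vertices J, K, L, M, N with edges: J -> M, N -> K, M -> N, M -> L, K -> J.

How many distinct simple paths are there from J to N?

1

J→M→N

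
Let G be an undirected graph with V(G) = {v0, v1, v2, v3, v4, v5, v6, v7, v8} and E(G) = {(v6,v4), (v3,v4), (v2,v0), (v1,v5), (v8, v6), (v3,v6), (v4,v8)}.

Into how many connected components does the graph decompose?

4

From v0: component {v0, v2}.
From v1: component {v1, v5}.
From v3: component {v3, v4, v6, v8}.
From v7: component {v7}.
That's 4 components.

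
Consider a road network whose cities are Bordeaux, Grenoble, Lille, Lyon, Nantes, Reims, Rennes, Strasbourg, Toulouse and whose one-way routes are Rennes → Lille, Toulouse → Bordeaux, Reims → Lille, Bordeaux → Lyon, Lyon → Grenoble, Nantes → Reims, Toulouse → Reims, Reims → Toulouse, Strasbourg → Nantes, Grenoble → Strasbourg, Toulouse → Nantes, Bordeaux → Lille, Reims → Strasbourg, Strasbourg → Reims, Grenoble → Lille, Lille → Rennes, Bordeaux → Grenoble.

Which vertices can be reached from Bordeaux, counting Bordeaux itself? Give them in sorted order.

Bordeaux, Grenoble, Lille, Lyon, Nantes, Reims, Rennes, Strasbourg, Toulouse

Start at Bordeaux.
Its neighbours: Grenoble, Lille, Lyon.
Then their neighbours: Rennes, Strasbourg.
Then next layer: Nantes, Reims.
Then next layer: Toulouse.
Every vertex is now reached.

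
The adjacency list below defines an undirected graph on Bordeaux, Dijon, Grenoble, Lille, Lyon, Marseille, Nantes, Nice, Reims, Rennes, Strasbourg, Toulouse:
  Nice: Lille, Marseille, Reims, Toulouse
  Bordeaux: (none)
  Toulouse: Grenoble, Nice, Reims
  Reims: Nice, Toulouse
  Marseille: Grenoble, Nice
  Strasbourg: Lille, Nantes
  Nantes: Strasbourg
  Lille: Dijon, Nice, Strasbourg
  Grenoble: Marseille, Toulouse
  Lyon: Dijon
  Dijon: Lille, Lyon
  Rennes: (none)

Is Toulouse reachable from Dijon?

Explore from Dijon.
Distance 1: reach Lille, Lyon.
Distance 2: reach Nice, Strasbourg.
Distance 3: reach Marseille, Nantes, Reims, Toulouse.
Found Toulouse.

Yes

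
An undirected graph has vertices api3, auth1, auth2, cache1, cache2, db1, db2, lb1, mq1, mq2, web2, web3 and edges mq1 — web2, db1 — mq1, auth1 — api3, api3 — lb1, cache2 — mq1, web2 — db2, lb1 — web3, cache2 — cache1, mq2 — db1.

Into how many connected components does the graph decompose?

From api3: component {api3, auth1, lb1, web3}.
From auth2: component {auth2}.
From cache1: component {cache1, cache2, db1, db2, mq1, mq2, web2}.
That's 3 components.

3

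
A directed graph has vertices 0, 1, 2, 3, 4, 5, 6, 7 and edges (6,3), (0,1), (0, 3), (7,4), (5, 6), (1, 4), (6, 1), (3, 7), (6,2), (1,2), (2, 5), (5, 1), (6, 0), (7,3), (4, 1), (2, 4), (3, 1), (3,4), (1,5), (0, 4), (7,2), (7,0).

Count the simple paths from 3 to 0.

9

3→1→2→5→6→0
3→1→5→6→0
3→4→1→2→5→6→0
3→4→1→5→6→0
3→7→0
3→7→2→4→1→5→6→0
3→7→2→5→6→0
3→7→4→1→2→5→6→0
3→7→4→1→5→6→0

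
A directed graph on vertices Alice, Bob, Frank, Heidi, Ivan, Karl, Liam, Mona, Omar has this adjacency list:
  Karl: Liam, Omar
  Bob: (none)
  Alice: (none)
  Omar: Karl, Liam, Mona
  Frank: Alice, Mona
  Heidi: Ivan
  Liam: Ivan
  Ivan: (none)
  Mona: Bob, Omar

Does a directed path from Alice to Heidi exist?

Alice has no outgoing edges, so nothing is reachable from it.

No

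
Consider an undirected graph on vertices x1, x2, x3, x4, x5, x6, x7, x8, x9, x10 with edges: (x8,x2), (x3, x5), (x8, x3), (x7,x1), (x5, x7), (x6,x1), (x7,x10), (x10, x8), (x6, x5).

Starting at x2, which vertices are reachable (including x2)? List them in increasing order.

x1, x2, x3, x5, x6, x7, x8, x10

Start at x2.
Its neighbours: x8.
Then their neighbours: x3, x10.
Then next layer: x5, x7.
Then next layer: x1, x6.
Nothing further is reachable.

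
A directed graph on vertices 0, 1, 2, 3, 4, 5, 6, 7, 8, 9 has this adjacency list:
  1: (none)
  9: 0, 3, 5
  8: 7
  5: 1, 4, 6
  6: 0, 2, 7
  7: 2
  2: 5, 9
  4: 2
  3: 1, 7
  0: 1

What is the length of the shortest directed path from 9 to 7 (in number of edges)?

2

Distance 0: 9.
Distance 1: 0, 3, 5.
Distance 2: 1, 4, 6, 7 — contains 7.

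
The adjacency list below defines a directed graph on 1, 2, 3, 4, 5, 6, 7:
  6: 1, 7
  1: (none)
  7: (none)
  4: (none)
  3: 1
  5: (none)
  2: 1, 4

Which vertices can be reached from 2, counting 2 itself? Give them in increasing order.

1, 2, 4

Start at 2.
Its neighbours: 1, 4.
Nothing further is reachable.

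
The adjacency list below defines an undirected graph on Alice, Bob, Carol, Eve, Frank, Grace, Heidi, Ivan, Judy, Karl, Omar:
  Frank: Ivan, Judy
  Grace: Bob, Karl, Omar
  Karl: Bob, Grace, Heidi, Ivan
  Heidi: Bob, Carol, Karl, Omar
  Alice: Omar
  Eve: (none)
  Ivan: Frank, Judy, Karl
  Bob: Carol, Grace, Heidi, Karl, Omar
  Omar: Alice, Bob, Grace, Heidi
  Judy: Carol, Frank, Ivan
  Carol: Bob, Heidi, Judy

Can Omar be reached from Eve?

No

Eve has no edges, so nothing is reachable from it.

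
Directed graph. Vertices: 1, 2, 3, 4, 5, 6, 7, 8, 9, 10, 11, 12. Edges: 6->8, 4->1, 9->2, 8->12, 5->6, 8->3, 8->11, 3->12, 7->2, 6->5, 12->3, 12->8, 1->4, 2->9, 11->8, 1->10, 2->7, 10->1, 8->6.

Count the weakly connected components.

3

From 1: component {1, 4, 10}.
From 2: component {2, 7, 9}.
From 3: component {3, 5, 6, 8, 11, 12}.
That's 3 components.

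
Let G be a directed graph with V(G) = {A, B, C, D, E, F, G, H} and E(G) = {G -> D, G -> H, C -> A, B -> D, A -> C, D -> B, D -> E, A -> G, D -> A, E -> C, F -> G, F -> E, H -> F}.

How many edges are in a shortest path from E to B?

Distance 0: E.
Distance 1: C.
Distance 2: A.
Distance 3: G.
Distance 4: D, H.
Distance 5: B, F — contains B.

5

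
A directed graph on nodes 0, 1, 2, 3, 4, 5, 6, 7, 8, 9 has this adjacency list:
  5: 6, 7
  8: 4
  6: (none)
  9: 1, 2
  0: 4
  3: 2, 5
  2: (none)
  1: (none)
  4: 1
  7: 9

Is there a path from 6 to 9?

No

6 has no outgoing edges, so nothing is reachable from it.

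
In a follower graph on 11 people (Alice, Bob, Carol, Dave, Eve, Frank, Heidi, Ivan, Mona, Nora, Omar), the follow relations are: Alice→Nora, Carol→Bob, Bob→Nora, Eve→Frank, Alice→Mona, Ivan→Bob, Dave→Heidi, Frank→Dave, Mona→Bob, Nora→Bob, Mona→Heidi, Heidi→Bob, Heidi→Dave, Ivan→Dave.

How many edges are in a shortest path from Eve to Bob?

Distance 0: Eve.
Distance 1: Frank.
Distance 2: Dave.
Distance 3: Heidi.
Distance 4: Bob — contains Bob.

4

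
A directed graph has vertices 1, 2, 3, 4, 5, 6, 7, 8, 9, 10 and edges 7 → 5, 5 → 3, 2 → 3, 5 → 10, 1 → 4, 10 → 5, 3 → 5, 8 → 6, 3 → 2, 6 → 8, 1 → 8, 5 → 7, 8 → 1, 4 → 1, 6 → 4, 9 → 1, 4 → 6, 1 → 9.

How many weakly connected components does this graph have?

From 1: component {1, 4, 6, 8, 9}.
From 2: component {2, 3, 5, 7, 10}.
That's 2 components.

2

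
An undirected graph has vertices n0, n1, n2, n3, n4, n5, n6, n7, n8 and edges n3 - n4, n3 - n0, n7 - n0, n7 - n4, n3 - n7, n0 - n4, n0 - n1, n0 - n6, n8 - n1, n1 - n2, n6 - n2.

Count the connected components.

2

From n0: component {n0, n1, n2, n3, n4, n6, n7, n8}.
From n5: component {n5}.
That's 2 components.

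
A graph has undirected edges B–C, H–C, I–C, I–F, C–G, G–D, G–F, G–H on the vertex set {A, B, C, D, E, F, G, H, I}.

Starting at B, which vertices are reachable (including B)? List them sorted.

B, C, D, F, G, H, I

Start at B.
Its neighbours: C.
Then their neighbours: G, H, I.
Then next layer: D, F.
Nothing further is reachable.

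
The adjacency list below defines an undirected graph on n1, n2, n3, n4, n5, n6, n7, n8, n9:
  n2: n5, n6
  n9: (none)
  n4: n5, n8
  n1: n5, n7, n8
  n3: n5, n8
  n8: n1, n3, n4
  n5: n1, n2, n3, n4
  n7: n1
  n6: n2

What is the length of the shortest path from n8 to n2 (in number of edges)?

3

Distance 0: n8.
Distance 1: n1, n3, n4.
Distance 2: n5, n7.
Distance 3: n2 — contains n2.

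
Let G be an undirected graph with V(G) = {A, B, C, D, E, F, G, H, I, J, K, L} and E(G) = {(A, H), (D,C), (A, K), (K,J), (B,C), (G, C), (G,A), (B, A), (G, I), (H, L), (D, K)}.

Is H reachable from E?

No

E has no edges, so nothing is reachable from it.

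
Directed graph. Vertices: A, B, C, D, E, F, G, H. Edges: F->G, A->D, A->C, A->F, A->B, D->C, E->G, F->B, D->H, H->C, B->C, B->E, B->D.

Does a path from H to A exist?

No

Explore from H.
Distance 1: reach C.
The search from H is exhausted; no directed path reaches A.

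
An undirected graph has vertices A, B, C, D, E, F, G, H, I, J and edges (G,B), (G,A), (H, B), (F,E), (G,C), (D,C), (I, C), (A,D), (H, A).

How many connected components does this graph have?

From A: component {A, B, C, D, G, H, I}.
From E: component {E, F}.
From J: component {J}.
That's 3 components.

3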